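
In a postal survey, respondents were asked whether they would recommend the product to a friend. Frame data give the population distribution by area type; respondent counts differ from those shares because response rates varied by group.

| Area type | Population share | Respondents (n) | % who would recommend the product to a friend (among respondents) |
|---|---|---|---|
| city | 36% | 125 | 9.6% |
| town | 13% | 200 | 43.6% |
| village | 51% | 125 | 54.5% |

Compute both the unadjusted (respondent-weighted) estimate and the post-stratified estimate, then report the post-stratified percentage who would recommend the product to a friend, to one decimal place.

36.9%

Without adjustment, the pooled respondent share is:
  (125/450)×9.6 + (200/450)×43.6 + (125/450)×54.5 = 37.1833%
Reweighting by population area type shares:
  0.36×9.6 + 0.13×43.6 + 0.51×54.5 = 36.919%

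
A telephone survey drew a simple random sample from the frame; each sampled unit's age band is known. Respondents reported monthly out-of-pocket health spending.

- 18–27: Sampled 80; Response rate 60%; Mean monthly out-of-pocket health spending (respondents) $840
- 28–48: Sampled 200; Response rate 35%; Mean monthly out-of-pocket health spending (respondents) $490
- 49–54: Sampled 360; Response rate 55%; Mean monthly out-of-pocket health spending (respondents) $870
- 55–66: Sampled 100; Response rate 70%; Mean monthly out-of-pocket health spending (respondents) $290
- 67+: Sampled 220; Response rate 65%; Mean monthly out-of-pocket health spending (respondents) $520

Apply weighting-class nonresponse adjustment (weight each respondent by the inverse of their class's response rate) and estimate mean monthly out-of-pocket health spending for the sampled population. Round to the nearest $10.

$650

Inverse-response-rate weighting restores each class to its sampled count, so class totals weight by n_sampled:
  18–27: 80 × 840 = 67,200
  28–48: 200 × 490 = 98,000
  49–54: 360 × 870 = 313,200
  55–66: 100 × 290 = 29,000
  67+: 220 × 520 = 114,400
Adjusted estimate = 621,800 / 960 = 647.708 → $650.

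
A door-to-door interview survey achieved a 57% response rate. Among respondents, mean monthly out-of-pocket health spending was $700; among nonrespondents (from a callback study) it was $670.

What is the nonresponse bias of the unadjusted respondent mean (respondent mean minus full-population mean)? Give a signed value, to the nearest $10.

Nonresponse fraction = 1 − 0.57 = 0.43.
Bias = (nonresponse fraction) × (respondent mean − nonrespondent mean)
     = 0.43 × (700 − 670) = 0.43 × 30 = 12.9.

+$10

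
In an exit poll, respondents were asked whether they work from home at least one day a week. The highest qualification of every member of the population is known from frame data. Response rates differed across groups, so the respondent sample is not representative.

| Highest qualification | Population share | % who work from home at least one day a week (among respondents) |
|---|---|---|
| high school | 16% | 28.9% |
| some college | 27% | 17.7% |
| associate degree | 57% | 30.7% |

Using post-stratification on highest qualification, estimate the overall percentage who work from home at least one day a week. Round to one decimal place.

26.9%

Each cell contributes population-share × respondent value:
  high school: 0.16 × 28.9 = 4.624
  some college: 0.27 × 17.7 = 4.779
  associate degree: 0.57 × 30.7 = 17.499
Post-stratified estimate = 26.902 → 26.9%.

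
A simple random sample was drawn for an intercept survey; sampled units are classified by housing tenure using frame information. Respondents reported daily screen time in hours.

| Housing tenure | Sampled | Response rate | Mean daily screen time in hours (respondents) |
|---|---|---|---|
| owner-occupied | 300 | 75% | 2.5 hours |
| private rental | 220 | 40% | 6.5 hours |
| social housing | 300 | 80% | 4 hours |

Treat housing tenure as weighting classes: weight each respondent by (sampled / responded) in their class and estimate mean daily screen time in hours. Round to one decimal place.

4.1

Weighting each respondent by the inverse class response rate inflates each class back to its sampled size, so the class weight is n_sampled:
  owner-occupied: 300 × 2.5 = 750
  private rental: 220 × 6.5 = 1430
  social housing: 300 × 4 = 1200
Adjusted estimate = 3380 / 820 = 4.12195 → 4.1.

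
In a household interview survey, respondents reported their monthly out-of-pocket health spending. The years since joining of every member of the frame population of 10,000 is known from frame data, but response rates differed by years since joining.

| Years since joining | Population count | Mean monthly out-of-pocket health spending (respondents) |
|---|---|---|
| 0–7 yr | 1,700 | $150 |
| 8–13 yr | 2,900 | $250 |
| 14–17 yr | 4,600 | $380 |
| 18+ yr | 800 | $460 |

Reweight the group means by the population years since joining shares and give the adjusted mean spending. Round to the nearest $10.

Reweight to the known years since joining distribution:
  0–7 yr: (1,700/10,000) × 150 = 25.5
  8–13 yr: (2,900/10,000) × 250 = 72.5
  14–17 yr: (4,600/10,000) × 380 = 174.8
  18+ yr: (800/10,000) × 460 = 36.8
Post-stratified estimate = 309.6 → $310.

$310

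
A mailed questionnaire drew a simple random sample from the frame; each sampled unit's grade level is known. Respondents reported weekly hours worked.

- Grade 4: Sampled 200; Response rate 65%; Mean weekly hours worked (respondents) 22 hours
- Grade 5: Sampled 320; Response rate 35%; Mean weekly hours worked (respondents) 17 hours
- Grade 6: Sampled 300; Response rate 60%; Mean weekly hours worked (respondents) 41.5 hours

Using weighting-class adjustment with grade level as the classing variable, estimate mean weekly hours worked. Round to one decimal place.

Inverse-response-rate weighting restores each class to its sampled count, so class totals weight by n_sampled:
  Grade 4: 200 × 22 = 4400
  Grade 5: 320 × 17 = 5440
  Grade 6: 300 × 41.5 = 12,450
Adjusted estimate = 22,290 / 820 = 27.1829 → 27.2.

27.2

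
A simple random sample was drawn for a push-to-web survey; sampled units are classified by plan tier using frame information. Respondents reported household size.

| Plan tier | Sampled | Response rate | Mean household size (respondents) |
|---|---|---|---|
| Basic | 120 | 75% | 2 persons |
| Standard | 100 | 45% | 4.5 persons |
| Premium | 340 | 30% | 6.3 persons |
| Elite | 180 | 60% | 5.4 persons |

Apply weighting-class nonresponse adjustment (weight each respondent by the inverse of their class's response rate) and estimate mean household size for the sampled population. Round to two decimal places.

5.14

Each respondent's weight = sampled/responded in their class; summing within a class gives n_sampled, so:
  Basic: 120 × 2 = 240
  Standard: 100 × 4.5 = 450
  Premium: 340 × 6.3 = 2142
  Elite: 180 × 5.4 = 972
Adjusted estimate = 3804 / 740 = 5.14054 → 5.14.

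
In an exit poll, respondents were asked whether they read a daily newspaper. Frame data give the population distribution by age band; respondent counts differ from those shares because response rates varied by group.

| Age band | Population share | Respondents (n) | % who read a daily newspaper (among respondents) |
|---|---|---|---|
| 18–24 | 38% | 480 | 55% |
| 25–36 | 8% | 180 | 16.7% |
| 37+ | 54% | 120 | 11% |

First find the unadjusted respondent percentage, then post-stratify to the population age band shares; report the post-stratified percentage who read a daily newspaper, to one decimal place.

Without adjustment, the pooled respondent share is:
  (480/780)×55 + (180/780)×16.7 + (120/780)×11 = 39.3923%
Post-stratifying to population shares instead:
  0.38×55 + 0.08×16.7 + 0.54×11 = 28.176%

28.2%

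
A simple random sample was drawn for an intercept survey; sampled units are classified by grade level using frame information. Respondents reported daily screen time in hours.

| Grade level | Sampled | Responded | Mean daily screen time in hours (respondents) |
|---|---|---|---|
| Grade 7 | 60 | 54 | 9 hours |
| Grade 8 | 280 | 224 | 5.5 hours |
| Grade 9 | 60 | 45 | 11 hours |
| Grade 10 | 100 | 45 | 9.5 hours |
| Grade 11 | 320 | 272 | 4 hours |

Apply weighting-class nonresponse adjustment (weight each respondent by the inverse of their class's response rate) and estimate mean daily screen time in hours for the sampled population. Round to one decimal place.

6.1

Response rates by class: Grade 7 54/60 = 90%, Grade 8 224/280 = 80%, Grade 9 45/60 = 75%, Grade 10 45/100 = 45%, Grade 11 272/320 = 85%.
Each respondent's weight = sampled/responded in their class; summing within a class gives n_sampled, so:
  Grade 7: 60 × 9 = 540
  Grade 8: 280 × 5.5 = 1540
  Grade 9: 60 × 11 = 660
  Grade 10: 100 × 9.5 = 950
  Grade 11: 320 × 4 = 1280
Adjusted estimate = 4970 / 820 = 6.06098 → 6.1.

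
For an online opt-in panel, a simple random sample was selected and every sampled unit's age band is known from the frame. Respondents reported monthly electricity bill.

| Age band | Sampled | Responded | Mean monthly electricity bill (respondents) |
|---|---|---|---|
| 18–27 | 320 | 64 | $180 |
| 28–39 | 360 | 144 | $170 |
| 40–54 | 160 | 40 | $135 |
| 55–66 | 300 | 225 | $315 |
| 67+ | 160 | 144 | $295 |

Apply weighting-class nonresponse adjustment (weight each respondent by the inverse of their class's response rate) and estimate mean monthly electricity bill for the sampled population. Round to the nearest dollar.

$217

Response rates by class: 18–27 64/320 = 20%, 28–39 144/360 = 40%, 40–54 40/160 = 25%, 55–66 225/300 = 75%, 67+ 144/160 = 90%.
With weight = n_sampled/n_responded per class, the weighted class total is n_sampled:
  18–27: 320 × 180 = 57,600
  28–39: 360 × 170 = 61,200
  40–54: 160 × 135 = 21,600
  55–66: 300 × 315 = 94,500
  67+: 160 × 295 = 47,200
Adjusted estimate = 282,100 / 1,300 = 217 → $217.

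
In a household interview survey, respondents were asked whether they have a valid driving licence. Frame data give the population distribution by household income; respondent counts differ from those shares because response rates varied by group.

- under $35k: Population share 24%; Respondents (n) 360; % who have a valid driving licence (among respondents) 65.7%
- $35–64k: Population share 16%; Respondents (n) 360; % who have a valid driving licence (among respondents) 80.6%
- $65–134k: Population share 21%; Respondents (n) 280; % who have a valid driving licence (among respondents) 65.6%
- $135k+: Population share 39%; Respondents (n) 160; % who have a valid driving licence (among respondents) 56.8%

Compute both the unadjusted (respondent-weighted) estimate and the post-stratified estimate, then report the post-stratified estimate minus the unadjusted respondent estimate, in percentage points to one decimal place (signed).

-4.5 percentage points

Unadjusted (pooled respondent) estimate weights by respondent counts:
  (360/1160)×65.7 + (360/1160)×80.6 + (280/1160)×65.6 + (160/1160)×56.8 = 69.0724%
Post-stratifying to population shares instead:
  0.24×65.7 + 0.16×80.6 + 0.21×65.6 + 0.39×56.8 = 64.592%
Difference = 64.592 − 69.0724 = -4.4804 pp.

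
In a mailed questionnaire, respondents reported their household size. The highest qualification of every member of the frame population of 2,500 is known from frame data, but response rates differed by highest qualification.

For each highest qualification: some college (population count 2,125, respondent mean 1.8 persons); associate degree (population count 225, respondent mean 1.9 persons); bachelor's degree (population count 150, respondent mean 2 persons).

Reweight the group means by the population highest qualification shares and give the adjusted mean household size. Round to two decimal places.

1.82

Weight each group's respondent value by its population share:
  some college: (2,125/2,500) × 1.8 = 1.53
  associate degree: (225/2,500) × 1.9 = 0.171
  bachelor's degree: (150/2,500) × 2 = 0.12
Post-stratified estimate = 1.821 → 1.82.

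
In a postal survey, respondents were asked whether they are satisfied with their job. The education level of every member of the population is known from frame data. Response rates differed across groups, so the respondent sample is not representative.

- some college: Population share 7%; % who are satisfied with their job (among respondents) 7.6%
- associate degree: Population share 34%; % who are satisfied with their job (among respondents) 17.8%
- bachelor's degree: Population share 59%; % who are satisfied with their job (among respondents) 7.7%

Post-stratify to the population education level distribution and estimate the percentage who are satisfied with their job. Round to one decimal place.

11.1%

Reweight to the known education level distribution:
  some college: 0.07 × 7.6 = 0.532
  associate degree: 0.34 × 17.8 = 6.052
  bachelor's degree: 0.59 × 7.7 = 4.543
Post-stratified estimate = 11.127 → 11.1%.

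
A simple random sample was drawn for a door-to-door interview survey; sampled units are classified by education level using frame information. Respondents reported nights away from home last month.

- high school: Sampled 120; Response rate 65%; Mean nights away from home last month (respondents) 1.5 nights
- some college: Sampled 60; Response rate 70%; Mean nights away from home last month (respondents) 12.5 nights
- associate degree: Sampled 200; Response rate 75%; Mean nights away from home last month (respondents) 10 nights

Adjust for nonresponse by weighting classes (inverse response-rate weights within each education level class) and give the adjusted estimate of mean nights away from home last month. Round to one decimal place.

7.7

Inverse-response-rate weighting restores each class to its sampled count, so class totals weight by n_sampled:
  high school: 120 × 1.5 = 180
  some college: 60 × 12.5 = 750
  associate degree: 200 × 10 = 2000
Adjusted estimate = 2930 / 380 = 7.71053 → 7.7.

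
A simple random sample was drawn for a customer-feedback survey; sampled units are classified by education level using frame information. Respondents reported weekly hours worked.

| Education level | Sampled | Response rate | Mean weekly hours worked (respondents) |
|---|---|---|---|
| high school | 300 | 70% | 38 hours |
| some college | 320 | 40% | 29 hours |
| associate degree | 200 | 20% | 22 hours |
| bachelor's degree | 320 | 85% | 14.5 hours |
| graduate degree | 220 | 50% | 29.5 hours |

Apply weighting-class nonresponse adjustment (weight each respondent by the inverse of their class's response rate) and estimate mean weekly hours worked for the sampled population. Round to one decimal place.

With weight = n_sampled/n_responded per class, the weighted class total is n_sampled:
  high school: 300 × 38 = 11,400
  some college: 320 × 29 = 9280
  associate degree: 200 × 22 = 4400
  bachelor's degree: 320 × 14.5 = 4640
  graduate degree: 220 × 29.5 = 6490
Adjusted estimate = 36,210 / 1,360 = 26.625 → 26.6.

26.6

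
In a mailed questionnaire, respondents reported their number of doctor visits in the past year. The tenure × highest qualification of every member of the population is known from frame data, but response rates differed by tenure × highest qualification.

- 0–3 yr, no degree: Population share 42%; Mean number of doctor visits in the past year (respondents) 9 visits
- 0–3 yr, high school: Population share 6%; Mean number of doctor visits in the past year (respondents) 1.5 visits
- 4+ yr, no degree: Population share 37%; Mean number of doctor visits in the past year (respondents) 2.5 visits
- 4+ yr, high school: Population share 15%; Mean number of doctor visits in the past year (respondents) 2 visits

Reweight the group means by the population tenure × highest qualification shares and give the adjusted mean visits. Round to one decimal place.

5.1

Weight each group's respondent value by its population share:
  0–3 yr, no degree: 0.42 × 9 = 3.78
  0–3 yr, high school: 0.06 × 1.5 = 0.09
  4+ yr, no degree: 0.37 × 2.5 = 0.925
  4+ yr, high school: 0.15 × 2 = 0.3
Post-stratified estimate = 5.095 → 5.1.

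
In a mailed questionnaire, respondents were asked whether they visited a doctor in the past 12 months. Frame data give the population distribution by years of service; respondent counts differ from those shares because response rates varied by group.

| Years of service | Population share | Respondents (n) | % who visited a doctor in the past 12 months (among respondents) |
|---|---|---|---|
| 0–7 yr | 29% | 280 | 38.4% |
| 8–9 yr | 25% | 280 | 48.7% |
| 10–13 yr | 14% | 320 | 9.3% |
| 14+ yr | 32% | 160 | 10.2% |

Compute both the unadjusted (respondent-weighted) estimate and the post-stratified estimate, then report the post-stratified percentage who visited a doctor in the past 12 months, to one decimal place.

Unadjusted (pooled respondent) estimate weights by respondent counts:
  (280/1040)×38.4 + (280/1040)×48.7 + (320/1040)×9.3 + (160/1040)×10.2 = 27.8808%
Post-stratifying to population shares instead:
  0.29×38.4 + 0.25×48.7 + 0.14×9.3 + 0.32×10.2 = 27.877%

27.9%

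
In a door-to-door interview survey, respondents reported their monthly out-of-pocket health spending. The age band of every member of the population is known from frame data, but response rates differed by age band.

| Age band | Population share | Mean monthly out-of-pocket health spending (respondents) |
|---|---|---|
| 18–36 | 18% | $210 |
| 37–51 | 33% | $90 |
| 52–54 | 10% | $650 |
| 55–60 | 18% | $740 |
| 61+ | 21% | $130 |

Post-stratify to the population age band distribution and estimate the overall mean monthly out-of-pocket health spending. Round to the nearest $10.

$290

Weight each group's respondent value by its population share:
  18–36: 0.18 × 210 = 37.8
  37–51: 0.33 × 90 = 29.7
  52–54: 0.1 × 650 = 65
  55–60: 0.18 × 740 = 133.2
  61+: 0.21 × 130 = 27.3
Post-stratified estimate = 293 → $290.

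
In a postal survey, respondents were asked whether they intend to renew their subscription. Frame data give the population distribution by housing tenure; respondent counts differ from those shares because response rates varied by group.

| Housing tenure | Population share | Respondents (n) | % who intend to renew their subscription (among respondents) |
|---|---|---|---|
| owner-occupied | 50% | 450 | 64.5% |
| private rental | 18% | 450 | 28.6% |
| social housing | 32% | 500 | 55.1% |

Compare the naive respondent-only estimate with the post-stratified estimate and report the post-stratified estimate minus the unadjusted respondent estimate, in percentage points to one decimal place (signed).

+5.4 percentage points

Without adjustment, the pooled respondent share is:
  (450/1400)×64.5 + (450/1400)×28.6 + (500/1400)×55.1 = 49.6036%
Post-stratifying to population shares instead:
  0.5×64.5 + 0.18×28.6 + 0.32×55.1 = 55.03%
Difference = 55.03 − 49.6036 = 5.4264 pp.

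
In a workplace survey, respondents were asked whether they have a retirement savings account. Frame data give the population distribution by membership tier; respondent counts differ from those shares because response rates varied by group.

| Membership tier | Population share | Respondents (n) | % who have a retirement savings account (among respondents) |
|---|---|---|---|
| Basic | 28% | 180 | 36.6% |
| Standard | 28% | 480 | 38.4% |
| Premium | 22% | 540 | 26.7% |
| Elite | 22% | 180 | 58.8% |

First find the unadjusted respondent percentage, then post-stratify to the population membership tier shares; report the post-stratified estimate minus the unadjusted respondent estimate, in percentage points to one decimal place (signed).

Naive respondent-only estimate (weights = respondent counts):
  (180/1380)×36.6 + (480/1380)×38.4 + (540/1380)×26.7 + (180/1380)×58.8 = 36.2478%
Post-stratified estimate weights by population shares:
  0.28×36.6 + 0.28×38.4 + 0.22×26.7 + 0.22×58.8 = 39.81%
Difference = 39.81 − 36.2478 = 3.5622 pp.

+3.6 percentage points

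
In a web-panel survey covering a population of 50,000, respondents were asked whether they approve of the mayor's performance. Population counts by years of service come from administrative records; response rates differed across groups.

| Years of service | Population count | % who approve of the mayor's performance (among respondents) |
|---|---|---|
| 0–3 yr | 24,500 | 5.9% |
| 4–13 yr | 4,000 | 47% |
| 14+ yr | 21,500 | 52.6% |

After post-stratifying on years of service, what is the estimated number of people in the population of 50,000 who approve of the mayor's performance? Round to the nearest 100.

14,600

Apply each group's respondent rate to its population count:
  0–3 yr: 24,500 × 5.9% = 1445.5
  4–13 yr: 4,000 × 47% = 1880
  14+ yr: 21,500 × 52.6% = 11,309
Estimated total = 14634.5 → 14,600.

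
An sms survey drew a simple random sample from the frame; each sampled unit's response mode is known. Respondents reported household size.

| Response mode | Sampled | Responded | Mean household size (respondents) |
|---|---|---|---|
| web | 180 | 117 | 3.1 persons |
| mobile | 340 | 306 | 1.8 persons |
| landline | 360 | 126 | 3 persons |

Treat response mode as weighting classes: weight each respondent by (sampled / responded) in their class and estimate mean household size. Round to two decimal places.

Class response rates: web 117/180 = 65%, mobile 306/340 = 90%, landline 126/360 = 35%.
With weight = n_sampled/n_responded per class, the weighted class total is n_sampled:
  web: 180 × 3.1 = 558
  mobile: 340 × 1.8 = 612
  landline: 360 × 3 = 1080
Adjusted estimate = 2250 / 880 = 2.55682 → 2.56.

2.56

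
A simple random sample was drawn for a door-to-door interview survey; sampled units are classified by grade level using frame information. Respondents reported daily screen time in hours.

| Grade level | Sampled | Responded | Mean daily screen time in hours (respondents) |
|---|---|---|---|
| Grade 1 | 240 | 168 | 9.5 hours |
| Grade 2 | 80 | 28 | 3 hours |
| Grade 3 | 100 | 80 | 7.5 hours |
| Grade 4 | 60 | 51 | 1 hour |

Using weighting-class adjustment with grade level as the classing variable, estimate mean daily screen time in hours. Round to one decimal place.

Class response rates: Grade 1 168/240 = 70%, Grade 2 28/80 = 35%, Grade 3 80/100 = 80%, Grade 4 51/60 = 85%.
Weighting each respondent by the inverse class response rate inflates each class back to its sampled size, so the class weight is n_sampled:
  Grade 1: 240 × 9.5 = 2280
  Grade 2: 80 × 3 = 240
  Grade 3: 100 × 7.5 = 750
  Grade 4: 60 × 1 = 60
Adjusted estimate = 3330 / 480 = 6.9375 → 6.9.

6.9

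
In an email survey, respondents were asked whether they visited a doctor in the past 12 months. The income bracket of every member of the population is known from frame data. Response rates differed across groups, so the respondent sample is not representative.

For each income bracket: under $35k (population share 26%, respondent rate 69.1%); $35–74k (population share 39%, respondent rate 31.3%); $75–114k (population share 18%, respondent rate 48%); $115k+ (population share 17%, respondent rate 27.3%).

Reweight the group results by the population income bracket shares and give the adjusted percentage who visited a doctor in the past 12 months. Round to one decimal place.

43.5%

Post-stratification weights by population share, not respondent share:
  under $35k: 0.26 × 69.1 = 17.966
  $35–74k: 0.39 × 31.3 = 12.207
  $75–114k: 0.18 × 48 = 8.64
  $115k+: 0.17 × 27.3 = 4.641
Post-stratified estimate = 43.454 → 43.5%.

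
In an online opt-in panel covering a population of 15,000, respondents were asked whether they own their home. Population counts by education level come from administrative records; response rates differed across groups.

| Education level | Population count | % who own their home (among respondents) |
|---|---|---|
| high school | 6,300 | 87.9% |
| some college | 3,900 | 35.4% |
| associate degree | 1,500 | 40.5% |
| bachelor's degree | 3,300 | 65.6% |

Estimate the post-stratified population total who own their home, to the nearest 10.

Estimated count per cell = population count × respondent percentage:
  high school: 6,300 × 87.9% = 5537.7
  some college: 3,900 × 35.4% = 1380.6
  associate degree: 1,500 × 40.5% = 607.5
  bachelor's degree: 3,300 × 65.6% = 2164.8
Estimated total = 9690.6 → 9,690.

9,690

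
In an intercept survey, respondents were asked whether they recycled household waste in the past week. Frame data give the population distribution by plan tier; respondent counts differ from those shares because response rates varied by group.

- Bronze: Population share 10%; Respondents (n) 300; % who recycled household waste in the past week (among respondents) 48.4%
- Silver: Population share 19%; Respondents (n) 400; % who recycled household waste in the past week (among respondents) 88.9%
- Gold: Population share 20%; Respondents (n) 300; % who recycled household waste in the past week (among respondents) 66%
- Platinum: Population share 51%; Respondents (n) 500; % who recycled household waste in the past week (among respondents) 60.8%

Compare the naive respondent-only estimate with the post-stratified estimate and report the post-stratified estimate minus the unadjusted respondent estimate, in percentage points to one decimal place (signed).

Naive respondent-only estimate (weights = respondent counts):
  (300/1500)×48.4 + (400/1500)×88.9 + (300/1500)×66 + (500/1500)×60.8 = 66.8533%
Post-stratified estimate weights by population shares:
  0.1×48.4 + 0.19×88.9 + 0.2×66 + 0.51×60.8 = 65.939%
Difference = 65.939 − 66.8533 = -0.9143 pp.

-0.9 percentage points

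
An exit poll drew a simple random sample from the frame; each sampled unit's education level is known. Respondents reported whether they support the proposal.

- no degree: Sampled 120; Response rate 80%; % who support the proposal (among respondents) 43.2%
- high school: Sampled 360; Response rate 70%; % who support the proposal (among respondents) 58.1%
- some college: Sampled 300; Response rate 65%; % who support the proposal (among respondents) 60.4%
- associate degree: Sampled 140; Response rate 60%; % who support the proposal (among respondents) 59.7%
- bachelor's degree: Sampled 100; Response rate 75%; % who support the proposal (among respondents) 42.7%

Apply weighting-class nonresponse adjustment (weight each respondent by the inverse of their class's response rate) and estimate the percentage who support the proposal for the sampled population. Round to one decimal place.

Each respondent's weight = sampled/responded in their class; summing within a class gives n_sampled, so:
  no degree: 120 × 43.2 = 5184
  high school: 360 × 58.1 = 20,916
  some college: 300 × 60.4 = 18,120
  associate degree: 140 × 59.7 = 8358
  bachelor's degree: 100 × 42.7 = 4270
Adjusted estimate = 56,848 / 1,020 = 55.7333 → 55.7%.

55.7%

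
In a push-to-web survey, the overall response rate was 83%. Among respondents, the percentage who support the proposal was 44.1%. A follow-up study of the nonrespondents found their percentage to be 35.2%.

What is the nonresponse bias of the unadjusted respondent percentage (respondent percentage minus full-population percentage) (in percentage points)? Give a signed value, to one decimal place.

+1.5 percentage points

Nonresponse fraction = 1 − 0.83 = 0.17.
Bias = (nonresponse fraction) × (respondent percentage − nonrespondent percentage)
     = 0.17 × (44.1 − 35.2) = 0.17 × 8.9 = 1.513.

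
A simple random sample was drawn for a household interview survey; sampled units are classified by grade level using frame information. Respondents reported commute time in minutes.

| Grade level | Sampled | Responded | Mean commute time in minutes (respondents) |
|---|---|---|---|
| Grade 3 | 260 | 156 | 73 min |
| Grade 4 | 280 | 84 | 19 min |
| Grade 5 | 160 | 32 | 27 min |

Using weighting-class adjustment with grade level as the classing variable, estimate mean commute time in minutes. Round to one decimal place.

40.9

Response rates by class: Grade 3 156/260 = 60%, Grade 4 84/280 = 30%, Grade 5 32/160 = 20%.
Inverse-response-rate weighting restores each class to its sampled count, so class totals weight by n_sampled:
  Grade 3: 260 × 73 = 18,980
  Grade 4: 280 × 19 = 5320
  Grade 5: 160 × 27 = 4320
Adjusted estimate = 28,620 / 700 = 40.8857 → 40.9.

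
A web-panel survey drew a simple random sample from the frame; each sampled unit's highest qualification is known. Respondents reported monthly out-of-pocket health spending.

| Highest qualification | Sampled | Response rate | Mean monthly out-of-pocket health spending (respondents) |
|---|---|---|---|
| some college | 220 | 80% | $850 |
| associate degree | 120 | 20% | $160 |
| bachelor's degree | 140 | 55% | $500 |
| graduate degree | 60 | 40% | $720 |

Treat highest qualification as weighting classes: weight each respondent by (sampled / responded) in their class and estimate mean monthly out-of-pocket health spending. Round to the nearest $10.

$590

Weighting each respondent by the inverse class response rate inflates each class back to its sampled size, so the class weight is n_sampled:
  some college: 220 × 850 = 187,000
  associate degree: 120 × 160 = 19,200
  bachelor's degree: 140 × 500 = 70,000
  graduate degree: 60 × 720 = 43,200
Adjusted estimate = 319,400 / 540 = 591.481 → $590.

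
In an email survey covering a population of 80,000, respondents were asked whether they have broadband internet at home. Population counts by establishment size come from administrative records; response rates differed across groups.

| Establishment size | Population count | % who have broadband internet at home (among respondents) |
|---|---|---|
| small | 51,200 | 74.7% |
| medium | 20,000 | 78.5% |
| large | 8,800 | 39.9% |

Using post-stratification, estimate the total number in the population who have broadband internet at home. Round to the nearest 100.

57,500

Estimated count per cell = population count × respondent percentage:
  small: 51,200 × 74.7% = 38246.4
  medium: 20,000 × 78.5% = 15,700
  large: 8,800 × 39.9% = 3511.2
Estimated total = 57457.6 → 57,500.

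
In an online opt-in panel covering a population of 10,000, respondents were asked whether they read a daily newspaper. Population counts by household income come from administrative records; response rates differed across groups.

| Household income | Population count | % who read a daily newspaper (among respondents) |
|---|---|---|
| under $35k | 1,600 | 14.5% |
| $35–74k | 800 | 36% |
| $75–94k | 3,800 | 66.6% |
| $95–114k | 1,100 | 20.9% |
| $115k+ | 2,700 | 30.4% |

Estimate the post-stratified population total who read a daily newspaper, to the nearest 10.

4,100

Apply each group's respondent rate to its population count:
  under $35k: 1,600 × 14.5% = 232
  $35–74k: 800 × 36% = 288
  $75–94k: 3,800 × 66.6% = 2530.8
  $95–114k: 1,100 × 20.9% = 229.9
  $115k+: 2,700 × 30.4% = 820.8
Estimated total = 4101.5 → 4,100.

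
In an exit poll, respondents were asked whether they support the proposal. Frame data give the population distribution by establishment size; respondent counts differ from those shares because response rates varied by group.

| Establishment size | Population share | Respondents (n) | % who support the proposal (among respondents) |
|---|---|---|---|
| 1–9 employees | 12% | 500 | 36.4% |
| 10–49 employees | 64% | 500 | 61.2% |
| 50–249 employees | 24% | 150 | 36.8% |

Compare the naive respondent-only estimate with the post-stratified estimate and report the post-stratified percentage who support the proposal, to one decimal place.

Without adjustment, the pooled respondent share is:
  (500/1150)×36.4 + (500/1150)×61.2 + (150/1150)×36.8 = 47.2348%
Post-stratifying to population shares instead:
  0.12×36.4 + 0.64×61.2 + 0.24×36.8 = 52.368%

52.4%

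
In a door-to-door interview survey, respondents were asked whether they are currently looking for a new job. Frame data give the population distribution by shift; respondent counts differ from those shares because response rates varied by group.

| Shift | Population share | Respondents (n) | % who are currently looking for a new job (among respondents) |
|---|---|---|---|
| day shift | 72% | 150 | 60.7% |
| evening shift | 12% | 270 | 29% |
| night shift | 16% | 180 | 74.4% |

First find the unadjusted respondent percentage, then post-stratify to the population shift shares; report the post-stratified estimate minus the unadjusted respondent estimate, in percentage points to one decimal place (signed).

Without adjustment, the pooled respondent share is:
  (150/600)×60.7 + (270/600)×29 + (180/600)×74.4 = 50.545%
Post-stratifying to population shares instead:
  0.72×60.7 + 0.12×29 + 0.16×74.4 = 59.088%
Difference = 59.088 − 50.545 = 8.543 pp.

+8.5 percentage points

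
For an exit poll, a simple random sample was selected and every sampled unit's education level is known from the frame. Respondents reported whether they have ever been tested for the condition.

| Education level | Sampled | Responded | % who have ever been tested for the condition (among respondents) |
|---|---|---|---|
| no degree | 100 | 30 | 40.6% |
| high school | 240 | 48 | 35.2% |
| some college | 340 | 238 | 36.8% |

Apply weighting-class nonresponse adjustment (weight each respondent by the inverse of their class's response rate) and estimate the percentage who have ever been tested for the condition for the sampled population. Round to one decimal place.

Response rates by class: no degree 30/100 = 30%, high school 48/240 = 20%, some college 238/340 = 70%.
Each respondent's weight = sampled/responded in their class; summing within a class gives n_sampled, so:
  no degree: 100 × 40.6 = 4060
  high school: 240 × 35.2 = 8448
  some college: 340 × 36.8 = 12512
Adjusted estimate = 25,020 / 680 = 36.7941 → 36.8%.

36.8%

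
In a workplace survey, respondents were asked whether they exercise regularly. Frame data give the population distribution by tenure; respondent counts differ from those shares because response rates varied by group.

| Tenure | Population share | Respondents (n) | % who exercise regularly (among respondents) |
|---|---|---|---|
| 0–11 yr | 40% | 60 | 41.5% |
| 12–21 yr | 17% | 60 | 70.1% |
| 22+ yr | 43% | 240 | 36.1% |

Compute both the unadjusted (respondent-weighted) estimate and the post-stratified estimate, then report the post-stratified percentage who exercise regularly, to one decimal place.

44.0%

Unadjusted (pooled respondent) estimate weights by respondent counts:
  (60/360)×41.5 + (60/360)×70.1 + (240/360)×36.1 = 42.6667%
Post-stratifying to population shares instead:
  0.4×41.5 + 0.17×70.1 + 0.43×36.1 = 44.04%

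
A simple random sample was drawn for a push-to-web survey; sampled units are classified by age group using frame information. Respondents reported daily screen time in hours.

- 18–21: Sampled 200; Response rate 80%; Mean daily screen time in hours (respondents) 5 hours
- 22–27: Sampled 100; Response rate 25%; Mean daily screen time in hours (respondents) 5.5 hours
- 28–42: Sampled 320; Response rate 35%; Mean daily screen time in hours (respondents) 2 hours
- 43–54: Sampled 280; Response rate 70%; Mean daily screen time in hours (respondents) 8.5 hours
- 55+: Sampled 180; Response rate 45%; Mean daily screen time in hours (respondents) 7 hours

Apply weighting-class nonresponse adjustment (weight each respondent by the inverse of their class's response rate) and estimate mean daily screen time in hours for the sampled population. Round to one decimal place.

With weight = n_sampled/n_responded per class, the weighted class total is n_sampled:
  18–21: 200 × 5 = 1000
  22–27: 100 × 5.5 = 550
  28–42: 320 × 2 = 640
  43–54: 280 × 8.5 = 2380
  55+: 180 × 7 = 1260
Adjusted estimate = 5830 / 1,080 = 5.39815 → 5.4.

5.4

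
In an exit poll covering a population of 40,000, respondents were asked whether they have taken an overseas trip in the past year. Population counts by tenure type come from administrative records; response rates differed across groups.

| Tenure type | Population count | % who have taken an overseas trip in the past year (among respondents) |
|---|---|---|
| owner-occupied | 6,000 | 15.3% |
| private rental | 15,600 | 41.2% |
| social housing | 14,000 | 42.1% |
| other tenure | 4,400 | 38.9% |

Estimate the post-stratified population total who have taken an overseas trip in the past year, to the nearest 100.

Estimated count per cell = population count × respondent percentage:
  owner-occupied: 6,000 × 15.3% = 918
  private rental: 15,600 × 41.2% = 6427.2
  social housing: 14,000 × 42.1% = 5894
  other tenure: 4,400 × 38.9% = 1711.6
Estimated total = 14950.8 → 15,000.

15,000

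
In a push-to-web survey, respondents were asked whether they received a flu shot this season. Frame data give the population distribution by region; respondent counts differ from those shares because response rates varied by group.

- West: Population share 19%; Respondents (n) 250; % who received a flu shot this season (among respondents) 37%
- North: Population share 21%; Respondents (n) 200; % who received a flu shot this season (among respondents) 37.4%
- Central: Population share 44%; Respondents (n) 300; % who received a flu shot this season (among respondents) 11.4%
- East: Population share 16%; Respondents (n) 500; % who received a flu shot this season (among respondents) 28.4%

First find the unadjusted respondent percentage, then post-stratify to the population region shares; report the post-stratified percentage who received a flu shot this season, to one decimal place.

24.4%

Naive respondent-only estimate (weights = respondent counts):
  (250/1250)×37 + (200/1250)×37.4 + (300/1250)×11.4 + (500/1250)×28.4 = 27.48%
Post-stratifying to population shares instead:
  0.19×37 + 0.21×37.4 + 0.44×11.4 + 0.16×28.4 = 24.444%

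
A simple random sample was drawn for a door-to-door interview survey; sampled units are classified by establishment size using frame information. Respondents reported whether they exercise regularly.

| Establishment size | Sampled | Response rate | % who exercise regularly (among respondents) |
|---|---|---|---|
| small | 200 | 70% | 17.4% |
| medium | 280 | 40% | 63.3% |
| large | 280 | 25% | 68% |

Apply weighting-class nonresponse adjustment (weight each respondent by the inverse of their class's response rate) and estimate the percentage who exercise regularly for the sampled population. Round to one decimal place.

53.0%

With weight = n_sampled/n_responded per class, the weighted class total is n_sampled:
  small: 200 × 17.4 = 3480
  medium: 280 × 63.3 = 17,724
  large: 280 × 68 = 19,040
Adjusted estimate = 40,244 / 760 = 52.9526 → 53.0%.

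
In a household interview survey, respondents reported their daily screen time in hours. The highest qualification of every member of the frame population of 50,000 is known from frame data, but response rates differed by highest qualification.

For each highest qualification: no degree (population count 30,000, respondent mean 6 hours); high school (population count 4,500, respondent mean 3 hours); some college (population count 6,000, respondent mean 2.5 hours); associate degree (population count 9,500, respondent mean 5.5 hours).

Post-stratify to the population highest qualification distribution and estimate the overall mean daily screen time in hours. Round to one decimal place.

Each cell contributes population-share × respondent value:
  no degree: (30,000/50,000) × 6 = 3.6
  high school: (4,500/50,000) × 3 = 0.27
  some college: (6,000/50,000) × 2.5 = 0.3
  associate degree: (9,500/50,000) × 5.5 = 1.045
Post-stratified estimate = 5.215 → 5.2.

5.2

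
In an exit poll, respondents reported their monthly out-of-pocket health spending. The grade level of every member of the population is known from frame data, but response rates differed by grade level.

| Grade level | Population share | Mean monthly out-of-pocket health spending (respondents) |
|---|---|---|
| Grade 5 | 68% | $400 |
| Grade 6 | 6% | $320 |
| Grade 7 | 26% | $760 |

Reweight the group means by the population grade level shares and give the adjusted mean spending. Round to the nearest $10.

Reweight to the known grade level distribution:
  Grade 5: 0.68 × 400 = 272
  Grade 6: 0.06 × 320 = 19.2
  Grade 7: 0.26 × 760 = 197.6
Post-stratified estimate = 488.8 → $490.

$490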